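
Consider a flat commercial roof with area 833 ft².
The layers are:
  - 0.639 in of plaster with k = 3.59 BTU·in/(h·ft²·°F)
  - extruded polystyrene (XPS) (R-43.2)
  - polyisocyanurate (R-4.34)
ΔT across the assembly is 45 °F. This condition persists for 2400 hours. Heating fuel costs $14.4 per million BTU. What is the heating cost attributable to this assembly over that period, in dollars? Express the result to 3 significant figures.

27.1 dollars

0.639/3.59 = 0.178
R_total = 0.178 + 43.2 + 4.34 = 47.72 ft²·°F·h/BTU
Q = 833 × 45 / 47.72 = 785.6 BTU/h
E = 785.6 × 2400 = 1885000 BTU
Cost = 1885000/10⁶ × 14.4 = $27.15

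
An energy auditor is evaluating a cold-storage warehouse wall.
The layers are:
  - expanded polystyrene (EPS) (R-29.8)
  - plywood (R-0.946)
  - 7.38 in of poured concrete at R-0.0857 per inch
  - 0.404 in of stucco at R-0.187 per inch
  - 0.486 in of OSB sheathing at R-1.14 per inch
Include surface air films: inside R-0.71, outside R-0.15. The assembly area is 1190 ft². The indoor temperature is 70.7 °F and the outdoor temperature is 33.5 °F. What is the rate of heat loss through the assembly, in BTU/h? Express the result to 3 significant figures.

1350 BTU/h

7.38 × 0.0857 = 0.6325
0.404 × 0.187 = 0.07555
0.486 × 1.14 = 0.554
R_total = 0.71 + 29.8 + 0.946 + 0.6325 + 0.07555 + 0.554 + 0.15 = 32.87 ft²·°F·h/BTU
Q = A·ΔT/R = 1190 × (70.7 − 33.5) / 32.87 = 1347 BTU/h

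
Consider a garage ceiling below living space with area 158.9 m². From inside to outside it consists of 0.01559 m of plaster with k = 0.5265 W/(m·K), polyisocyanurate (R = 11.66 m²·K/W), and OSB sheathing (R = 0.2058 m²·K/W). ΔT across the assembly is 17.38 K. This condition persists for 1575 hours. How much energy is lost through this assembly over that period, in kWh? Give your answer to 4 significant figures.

0.01559/0.5265 = 0.029611
R_total = 0.029611 + 11.66 + 0.2058 = 11.895 m²·K/W
Q = 158.9 × 17.38 / 11.895 = 232.16 W
E = 232.16 W × 1575 h / 1000 = 365.66 kWh

365.7 kWh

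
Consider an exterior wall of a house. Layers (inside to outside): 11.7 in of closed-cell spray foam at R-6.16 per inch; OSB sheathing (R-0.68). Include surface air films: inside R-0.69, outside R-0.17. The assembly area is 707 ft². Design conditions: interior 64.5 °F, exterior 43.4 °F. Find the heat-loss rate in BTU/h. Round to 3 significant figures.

11.7 × 6.16 = 72.07
R_total = 0.69 + 72.07 + 0.68 + 0.17 = 73.61 ft²·°F·h/BTU
Q = A·ΔT/R = 707 × (64.5 − 43.4) / 73.61 = 202.7 BTU/h

203 BTU/h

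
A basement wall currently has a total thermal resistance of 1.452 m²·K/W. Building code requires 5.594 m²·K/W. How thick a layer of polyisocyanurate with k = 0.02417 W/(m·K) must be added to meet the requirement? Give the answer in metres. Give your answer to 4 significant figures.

ΔR = 5.594 − 1.452 = 4.142 m²·K/W
L = ΔR × k = 4.142 × 0.02417 = 0.10011 m

0.1001 m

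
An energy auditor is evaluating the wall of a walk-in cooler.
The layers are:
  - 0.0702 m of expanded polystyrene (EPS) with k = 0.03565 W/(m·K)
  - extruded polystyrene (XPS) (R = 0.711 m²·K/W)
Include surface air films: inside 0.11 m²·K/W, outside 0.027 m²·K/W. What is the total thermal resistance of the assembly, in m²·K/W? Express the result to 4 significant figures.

2.817 m²·K/W

0.0702/0.03565 = 1.9691
R_total = 0.11 + 1.9691 + 0.711 + 0.027 = 2.8171 m²·K/W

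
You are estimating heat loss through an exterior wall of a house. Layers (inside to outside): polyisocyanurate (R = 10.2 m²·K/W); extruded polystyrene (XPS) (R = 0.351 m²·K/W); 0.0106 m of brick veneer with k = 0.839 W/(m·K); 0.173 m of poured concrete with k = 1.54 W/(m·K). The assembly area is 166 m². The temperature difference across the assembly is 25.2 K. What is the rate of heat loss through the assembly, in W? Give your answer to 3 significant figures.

392 W

0.0106/0.839 = 0.01263
0.173/1.54 = 0.1123
R_total = 10.2 + 0.351 + 0.01263 + 0.1123 = 10.68 m²·K/W
Q = A·ΔT/R = 166 × 25.2 / 10.68 = 391.8 W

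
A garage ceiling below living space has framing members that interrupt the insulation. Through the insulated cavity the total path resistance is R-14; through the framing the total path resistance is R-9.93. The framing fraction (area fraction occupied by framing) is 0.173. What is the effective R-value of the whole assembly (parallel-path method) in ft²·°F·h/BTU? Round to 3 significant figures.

13.1 ft²·°F·h/BTU

U_eff = 0.827/14 + 0.173/9.93 = 0.05907 + 0.01742 = 0.07649
R_eff = 1/U_eff = 13.07 ft²·°F·h/BTU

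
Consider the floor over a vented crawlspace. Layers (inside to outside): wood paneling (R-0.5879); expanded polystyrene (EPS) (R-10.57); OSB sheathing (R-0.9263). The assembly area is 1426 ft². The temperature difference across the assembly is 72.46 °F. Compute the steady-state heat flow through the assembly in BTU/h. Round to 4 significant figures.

8551 BTU/h

R_total = 0.5879 + 10.57 + 0.9263 = 12.084 ft²·°F·h/BTU
Q = A·ΔT/R = 1426 × 72.46 / 12.084 = 8550.7 BTU/h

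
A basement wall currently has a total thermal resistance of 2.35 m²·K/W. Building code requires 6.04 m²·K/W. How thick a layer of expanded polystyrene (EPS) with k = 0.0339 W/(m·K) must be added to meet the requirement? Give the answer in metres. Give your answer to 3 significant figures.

0.125 m

ΔR = 6.04 − 2.35 = 3.69 m²·K/W
L = ΔR × k = 3.69 × 0.0339 = 0.1251 m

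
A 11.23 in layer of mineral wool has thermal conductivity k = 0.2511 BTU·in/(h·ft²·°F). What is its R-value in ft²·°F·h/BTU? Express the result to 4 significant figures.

R = L/k = 11.23/0.2511 = 44.723 ft²·°F·h/BTU

44.72 ft²·°F·h/BTU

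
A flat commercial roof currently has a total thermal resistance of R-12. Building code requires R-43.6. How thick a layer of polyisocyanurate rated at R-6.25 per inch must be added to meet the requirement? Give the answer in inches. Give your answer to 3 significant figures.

5.06 in

ΔR = 43.6 − 12 = 31.6 ft²·°F·h/BTU
L = ΔR / (R/in) = 31.6/6.25 = 5.056 in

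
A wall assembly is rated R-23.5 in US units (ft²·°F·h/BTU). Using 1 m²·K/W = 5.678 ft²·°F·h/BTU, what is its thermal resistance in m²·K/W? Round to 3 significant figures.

4.14 m²·K/W

R_SI = 23.5/5.678 = 4.139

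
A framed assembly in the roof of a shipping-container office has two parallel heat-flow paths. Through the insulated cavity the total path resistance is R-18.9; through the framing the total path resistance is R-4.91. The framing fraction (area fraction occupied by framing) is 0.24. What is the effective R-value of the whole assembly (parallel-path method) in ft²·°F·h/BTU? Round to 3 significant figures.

11.2 ft²·°F·h/BTU

U_eff = 0.76/18.9 + 0.24/4.91 = 0.04021 + 0.04888 = 0.08909
R_eff = 1/U_eff = 11.22 ft²·°F·h/BTU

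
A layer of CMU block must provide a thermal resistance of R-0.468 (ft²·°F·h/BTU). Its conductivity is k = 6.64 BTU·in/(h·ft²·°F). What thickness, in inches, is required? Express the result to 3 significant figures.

L = R × k = 0.468 × 6.64 = 3.108 in

3.11 in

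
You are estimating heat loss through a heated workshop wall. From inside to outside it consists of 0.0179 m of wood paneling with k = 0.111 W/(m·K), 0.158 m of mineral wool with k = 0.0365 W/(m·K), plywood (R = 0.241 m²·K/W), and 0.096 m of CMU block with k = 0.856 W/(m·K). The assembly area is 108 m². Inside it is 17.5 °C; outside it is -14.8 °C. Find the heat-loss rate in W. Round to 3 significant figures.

0.0179/0.111 = 0.1613
0.158/0.0365 = 4.329
0.096/0.856 = 0.1121
R_total = 0.1613 + 4.329 + 0.241 + 0.1121 = 4.843 m²·K/W
Q = A·ΔT/R = 108 × (17.5 − (-14.8)) / 4.843 = 720.3 W

720 W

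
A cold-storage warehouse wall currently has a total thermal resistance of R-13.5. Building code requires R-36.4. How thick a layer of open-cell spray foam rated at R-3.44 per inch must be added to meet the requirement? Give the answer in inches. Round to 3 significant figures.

ΔR = 36.4 − 13.5 = 22.9 ft²·°F·h/BTU
L = ΔR / (R/in) = 22.9/3.44 = 6.657 in

6.66 in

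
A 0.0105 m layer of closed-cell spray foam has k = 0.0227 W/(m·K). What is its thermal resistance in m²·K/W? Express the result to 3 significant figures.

0.463 m²·K/W

R = L/k = 0.0105/0.0227 = 0.4626 m²·K/W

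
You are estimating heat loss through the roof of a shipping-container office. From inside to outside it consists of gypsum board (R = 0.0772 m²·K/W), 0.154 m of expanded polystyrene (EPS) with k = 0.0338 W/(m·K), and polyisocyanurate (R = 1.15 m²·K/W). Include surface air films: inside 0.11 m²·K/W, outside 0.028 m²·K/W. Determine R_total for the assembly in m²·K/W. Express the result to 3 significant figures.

0.154/0.0338 = 4.556
R_total = 0.11 + 0.0772 + 4.556 + 1.15 + 0.028 = 5.921 m²·K/W

5.92 m²·K/W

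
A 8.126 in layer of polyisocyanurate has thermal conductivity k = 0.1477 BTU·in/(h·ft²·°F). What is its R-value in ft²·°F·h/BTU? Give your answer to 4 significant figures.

55.02 ft²·°F·h/BTU

R = L/k = 8.126/0.1477 = 55.017 ft²·°F·h/BTU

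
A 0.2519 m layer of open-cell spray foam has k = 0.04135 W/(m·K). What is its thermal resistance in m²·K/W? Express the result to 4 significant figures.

6.092 m²·K/W

R = L/k = 0.2519/0.04135 = 6.0919 m²·K/W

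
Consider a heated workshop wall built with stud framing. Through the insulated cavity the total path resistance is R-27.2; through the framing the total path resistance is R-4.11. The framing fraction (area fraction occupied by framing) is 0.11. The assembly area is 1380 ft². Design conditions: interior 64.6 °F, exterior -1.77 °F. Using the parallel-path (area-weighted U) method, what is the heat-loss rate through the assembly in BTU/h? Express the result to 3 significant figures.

5450 BTU/h

U_eff = 0.89/27.2 + 0.11/4.11 = 0.03272 + 0.02676 = 0.05948
R_eff = 1/U_eff = 16.81 ft²·°F·h/BTU
Q = 1380 × (64.6 − (-1.77)) / 16.81 = 5448 BTU/h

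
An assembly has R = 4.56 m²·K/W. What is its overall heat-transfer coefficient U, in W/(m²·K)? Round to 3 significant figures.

U = 1/R = 1/4.56 = 0.2193

0.219 W/(m²·K)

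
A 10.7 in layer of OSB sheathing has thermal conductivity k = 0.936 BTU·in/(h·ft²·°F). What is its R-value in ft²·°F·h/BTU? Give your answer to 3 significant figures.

R = L/k = 10.7/0.936 = 11.43 ft²·°F·h/BTU

11.4 ft²·°F·h/BTU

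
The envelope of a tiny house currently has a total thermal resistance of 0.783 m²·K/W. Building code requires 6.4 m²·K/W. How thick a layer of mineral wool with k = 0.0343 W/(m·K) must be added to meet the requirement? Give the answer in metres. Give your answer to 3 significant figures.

0.193 m

ΔR = 6.4 − 0.783 = 5.617 m²·K/W
L = ΔR × k = 5.617 × 0.0343 = 0.1927 m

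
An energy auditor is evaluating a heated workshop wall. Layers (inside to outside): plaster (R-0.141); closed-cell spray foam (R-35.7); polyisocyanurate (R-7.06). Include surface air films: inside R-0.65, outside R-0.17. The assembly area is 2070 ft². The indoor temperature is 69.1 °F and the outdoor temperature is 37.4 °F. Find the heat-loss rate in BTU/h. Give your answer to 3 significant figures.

R_total = 0.65 + 0.141 + 35.7 + 7.06 + 0.17 = 43.72 ft²·°F·h/BTU
Q = A·ΔT/R = 2070 × (69.1 − 37.4) / 43.72 = 1501 BTU/h

1500 BTU/h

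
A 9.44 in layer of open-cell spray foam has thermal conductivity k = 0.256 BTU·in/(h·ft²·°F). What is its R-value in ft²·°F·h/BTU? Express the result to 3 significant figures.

R = L/k = 9.44/0.256 = 36.88 ft²·°F·h/BTU

36.9 ft²·°F·h/BTU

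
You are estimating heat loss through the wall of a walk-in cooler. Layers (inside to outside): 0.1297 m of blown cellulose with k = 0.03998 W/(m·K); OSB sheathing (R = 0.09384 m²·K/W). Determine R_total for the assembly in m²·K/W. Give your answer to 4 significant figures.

3.338 m²·K/W

0.1297/0.03998 = 3.2441
R_total = 3.2441 + 0.09384 = 3.338 m²·K/W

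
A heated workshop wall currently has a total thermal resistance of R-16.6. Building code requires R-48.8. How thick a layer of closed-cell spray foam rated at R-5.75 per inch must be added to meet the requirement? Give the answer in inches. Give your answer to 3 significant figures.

5.60 in

ΔR = 48.8 − 16.6 = 32.2 ft²·°F·h/BTU
L = ΔR / (R/in) = 32.2/5.75 = 5.6 in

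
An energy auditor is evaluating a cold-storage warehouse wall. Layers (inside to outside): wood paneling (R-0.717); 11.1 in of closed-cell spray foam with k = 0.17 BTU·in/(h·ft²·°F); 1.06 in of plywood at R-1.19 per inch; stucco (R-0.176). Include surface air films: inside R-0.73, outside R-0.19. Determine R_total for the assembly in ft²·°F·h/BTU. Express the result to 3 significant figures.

68.4 ft²·°F·h/BTU

11.1/0.17 = 65.29
1.06 × 1.19 = 1.261
R_total = 0.73 + 0.717 + 65.29 + 1.261 + 0.176 + 0.19 = 68.37 ft²·°F·h/BTU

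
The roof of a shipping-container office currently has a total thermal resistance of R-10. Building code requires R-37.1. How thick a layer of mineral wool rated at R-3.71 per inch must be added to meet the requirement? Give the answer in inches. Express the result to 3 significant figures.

7.30 in

ΔR = 37.1 − 10 = 27.1 ft²·°F·h/BTU
L = ΔR / (R/in) = 27.1/3.71 = 7.305 in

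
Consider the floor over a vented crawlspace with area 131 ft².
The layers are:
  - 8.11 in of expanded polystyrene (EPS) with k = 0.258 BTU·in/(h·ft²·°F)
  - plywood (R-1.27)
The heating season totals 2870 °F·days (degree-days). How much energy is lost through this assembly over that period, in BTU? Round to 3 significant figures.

8.11/0.258 = 31.43
R_total = 31.43 + 1.27 = 32.7 ft²·°F·h/BTU
E = A × HDD × 24 / R = 131 × 2870 × 24 / 32.7 = 275900 BTU

276000 BTU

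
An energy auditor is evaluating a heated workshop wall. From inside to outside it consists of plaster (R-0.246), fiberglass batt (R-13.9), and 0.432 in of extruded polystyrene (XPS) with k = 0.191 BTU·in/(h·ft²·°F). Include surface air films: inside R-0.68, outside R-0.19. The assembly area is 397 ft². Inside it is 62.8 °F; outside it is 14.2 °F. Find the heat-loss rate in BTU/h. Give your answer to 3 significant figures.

0.432/0.191 = 2.262
R_total = 0.68 + 0.246 + 13.9 + 2.262 + 0.19 = 17.28 ft²·°F·h/BTU
Q = A·ΔT/R = 397 × (62.8 − 14.2) / 17.28 = 1117 BTU/h

1120 BTU/h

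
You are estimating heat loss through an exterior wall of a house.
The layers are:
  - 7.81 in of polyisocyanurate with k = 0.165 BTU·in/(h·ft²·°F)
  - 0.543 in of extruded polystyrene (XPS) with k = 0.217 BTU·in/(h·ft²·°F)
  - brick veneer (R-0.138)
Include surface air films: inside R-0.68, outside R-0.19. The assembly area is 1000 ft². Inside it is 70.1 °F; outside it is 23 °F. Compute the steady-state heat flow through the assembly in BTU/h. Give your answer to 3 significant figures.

7.81/0.165 = 47.33
0.543/0.217 = 2.502
R_total = 0.68 + 47.33 + 2.502 + 0.138 + 0.19 = 50.84 ft²·°F·h/BTU
Q = A·ΔT/R = 1000 × (70.1 − 23) / 50.84 = 926.4 BTU/h

926 BTU/h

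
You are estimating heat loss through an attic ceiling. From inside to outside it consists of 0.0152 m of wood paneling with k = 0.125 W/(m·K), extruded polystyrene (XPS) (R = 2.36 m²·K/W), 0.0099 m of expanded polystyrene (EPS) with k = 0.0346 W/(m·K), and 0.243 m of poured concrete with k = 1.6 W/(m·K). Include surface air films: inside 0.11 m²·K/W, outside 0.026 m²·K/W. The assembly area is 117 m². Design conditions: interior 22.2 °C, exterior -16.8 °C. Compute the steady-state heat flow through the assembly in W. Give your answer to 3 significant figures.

1490 W

0.0152/0.125 = 0.1216
0.0099/0.0346 = 0.2861
0.243/1.6 = 0.1519
R_total = 0.11 + 0.1216 + 2.36 + 0.2861 + 0.1519 + 0.026 = 3.056 m²·K/W
Q = A·ΔT/R = 117 × (22.2 − (-16.8)) / 3.056 = 1493 W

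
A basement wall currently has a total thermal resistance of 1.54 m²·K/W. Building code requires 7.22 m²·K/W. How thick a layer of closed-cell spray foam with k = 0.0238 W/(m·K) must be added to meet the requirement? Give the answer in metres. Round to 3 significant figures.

ΔR = 7.22 − 1.54 = 5.68 m²·K/W
L = ΔR × k = 5.68 × 0.0238 = 0.1352 m

0.135 m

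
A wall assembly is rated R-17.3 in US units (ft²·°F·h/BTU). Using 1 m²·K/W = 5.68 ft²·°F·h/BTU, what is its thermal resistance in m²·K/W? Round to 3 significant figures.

3.05 m²·K/W

R_SI = 17.3/5.68 = 3.046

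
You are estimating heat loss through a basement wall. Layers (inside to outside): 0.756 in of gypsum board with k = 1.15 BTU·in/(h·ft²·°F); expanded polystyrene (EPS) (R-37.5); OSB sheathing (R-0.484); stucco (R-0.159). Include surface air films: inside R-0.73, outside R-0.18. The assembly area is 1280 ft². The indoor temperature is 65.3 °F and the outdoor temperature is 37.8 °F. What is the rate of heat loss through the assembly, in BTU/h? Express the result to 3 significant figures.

0.756/1.15 = 0.6574
R_total = 0.73 + 0.6574 + 37.5 + 0.484 + 0.159 + 0.18 = 39.71 ft²·°F·h/BTU
Q = A·ΔT/R = 1280 × (65.3 − 37.8) / 39.71 = 886.4 BTU/h

886 BTU/h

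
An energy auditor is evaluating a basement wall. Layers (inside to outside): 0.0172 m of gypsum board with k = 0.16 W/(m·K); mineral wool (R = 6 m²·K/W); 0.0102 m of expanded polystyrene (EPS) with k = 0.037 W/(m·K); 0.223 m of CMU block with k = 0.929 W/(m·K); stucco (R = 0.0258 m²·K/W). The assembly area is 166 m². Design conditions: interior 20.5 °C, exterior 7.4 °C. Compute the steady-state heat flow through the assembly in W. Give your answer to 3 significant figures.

0.0172/0.16 = 0.1075
0.0102/0.037 = 0.2757
0.223/0.929 = 0.24
R_total = 0.1075 + 6 + 0.2757 + 0.24 + 0.0258 = 6.649 m²·K/W
Q = A·ΔT/R = 166 × (20.5 − 7.4) / 6.649 = 327.1 W

327 W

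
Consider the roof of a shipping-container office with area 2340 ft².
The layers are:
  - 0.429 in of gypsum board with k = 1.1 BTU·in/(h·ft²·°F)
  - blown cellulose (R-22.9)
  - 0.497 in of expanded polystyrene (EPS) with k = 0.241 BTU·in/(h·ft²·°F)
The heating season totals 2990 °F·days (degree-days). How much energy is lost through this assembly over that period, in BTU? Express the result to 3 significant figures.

6620000 BTU

0.429/1.1 = 0.39
0.497/0.241 = 2.062
R_total = 0.39 + 22.9 + 2.062 = 25.35 ft²·°F·h/BTU
E = A × HDD × 24 / R = 2340 × 2990 × 24 / 25.35 = 6623000 BTU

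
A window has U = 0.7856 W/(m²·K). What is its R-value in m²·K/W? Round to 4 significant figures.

1.273 m²·K/W

R = 1/U = 1/0.7856 = 1.2729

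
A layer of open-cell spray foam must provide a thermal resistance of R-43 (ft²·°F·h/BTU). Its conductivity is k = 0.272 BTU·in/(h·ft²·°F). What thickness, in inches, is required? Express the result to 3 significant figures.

L = R × k = 43 × 0.272 = 11.7 in

11.7 in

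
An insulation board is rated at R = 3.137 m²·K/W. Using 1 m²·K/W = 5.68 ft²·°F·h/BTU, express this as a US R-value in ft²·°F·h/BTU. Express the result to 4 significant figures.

R_US = 3.137 × 5.68 = 17.818

17.82 ft²·°F·h/BTU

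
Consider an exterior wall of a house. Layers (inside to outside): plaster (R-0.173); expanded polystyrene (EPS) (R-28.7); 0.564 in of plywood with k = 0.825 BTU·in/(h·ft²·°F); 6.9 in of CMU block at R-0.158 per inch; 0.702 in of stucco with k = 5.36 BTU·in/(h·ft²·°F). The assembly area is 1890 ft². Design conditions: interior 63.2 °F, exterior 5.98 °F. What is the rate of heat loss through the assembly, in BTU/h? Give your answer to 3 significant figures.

0.564/0.825 = 0.6836
6.9 × 0.158 = 1.09
0.702/5.36 = 0.131
R_total = 0.173 + 28.7 + 0.6836 + 1.09 + 0.131 = 30.78 ft²·°F·h/BTU
Q = A·ΔT/R = 1890 × (63.2 − 5.98) / 30.78 = 3514 BTU/h

3510 BTU/h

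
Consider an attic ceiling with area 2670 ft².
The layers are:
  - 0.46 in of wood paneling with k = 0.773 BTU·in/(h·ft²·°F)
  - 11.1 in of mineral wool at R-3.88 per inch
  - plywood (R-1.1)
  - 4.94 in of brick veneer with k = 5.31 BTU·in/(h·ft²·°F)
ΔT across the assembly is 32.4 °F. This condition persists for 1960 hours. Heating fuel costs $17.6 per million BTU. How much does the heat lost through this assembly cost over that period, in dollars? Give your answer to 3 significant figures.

65.3 dollars

0.46/0.773 = 0.5951
11.1 × 3.88 = 43.07
4.94/5.31 = 0.9303
R_total = 0.5951 + 43.07 + 1.1 + 0.9303 = 45.69 ft²·°F·h/BTU
Q = 2670 × 32.4 / 45.69 = 1893 BTU/h
E = 1893 × 1960 = 3711000 BTU
Cost = 3711000/10⁶ × 17.6 = $65.31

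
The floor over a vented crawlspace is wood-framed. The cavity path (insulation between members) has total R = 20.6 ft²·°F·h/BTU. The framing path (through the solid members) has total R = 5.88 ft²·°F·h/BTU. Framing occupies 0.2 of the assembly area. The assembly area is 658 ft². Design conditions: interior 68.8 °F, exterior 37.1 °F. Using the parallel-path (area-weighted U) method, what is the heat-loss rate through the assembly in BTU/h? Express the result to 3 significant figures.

U_eff = 0.8/20.6 + 0.2/5.88 = 0.03883 + 0.03401 = 0.07285
R_eff = 1/U_eff = 13.73 ft²·°F·h/BTU
Q = 658 × (68.8 − 37.1) / 13.73 = 1520 BTU/h

1520 BTU/h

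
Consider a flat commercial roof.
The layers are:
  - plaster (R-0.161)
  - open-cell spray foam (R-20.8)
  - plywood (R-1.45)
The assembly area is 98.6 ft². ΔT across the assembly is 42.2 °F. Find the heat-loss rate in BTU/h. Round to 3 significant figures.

186 BTU/h

R_total = 0.161 + 20.8 + 1.45 = 22.41 ft²·°F·h/BTU
Q = A·ΔT/R = 98.6 × 42.2 / 22.41 = 185.7 BTU/h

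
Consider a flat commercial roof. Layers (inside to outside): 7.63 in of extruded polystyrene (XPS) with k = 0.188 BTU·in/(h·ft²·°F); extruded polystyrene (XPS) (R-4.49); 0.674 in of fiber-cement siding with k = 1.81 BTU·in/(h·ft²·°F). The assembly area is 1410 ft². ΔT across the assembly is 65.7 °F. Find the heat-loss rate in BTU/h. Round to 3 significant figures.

7.63/0.188 = 40.59
0.674/1.81 = 0.3724
R_total = 40.59 + 4.49 + 0.3724 = 45.45 ft²·°F·h/BTU
Q = A·ΔT/R = 1410 × 65.7 / 45.45 = 2038 BTU/h

2040 BTU/h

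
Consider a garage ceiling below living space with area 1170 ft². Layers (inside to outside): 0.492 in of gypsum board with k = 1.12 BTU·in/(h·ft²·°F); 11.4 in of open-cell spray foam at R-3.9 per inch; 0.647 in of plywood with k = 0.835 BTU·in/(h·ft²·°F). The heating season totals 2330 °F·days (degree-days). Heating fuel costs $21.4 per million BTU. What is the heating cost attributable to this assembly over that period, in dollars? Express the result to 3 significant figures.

0.492/1.12 = 0.4393
11.4 × 3.9 = 44.46
0.647/0.835 = 0.7749
R_total = 0.4393 + 44.46 + 0.7749 = 45.67 ft²·°F·h/BTU
E = A × HDD × 24 / R = 1170 × 2330 × 24 / 45.67 = 1432000 BTU
Cost = 1432000/10⁶ × 21.4 = $30.65

30.7 dollars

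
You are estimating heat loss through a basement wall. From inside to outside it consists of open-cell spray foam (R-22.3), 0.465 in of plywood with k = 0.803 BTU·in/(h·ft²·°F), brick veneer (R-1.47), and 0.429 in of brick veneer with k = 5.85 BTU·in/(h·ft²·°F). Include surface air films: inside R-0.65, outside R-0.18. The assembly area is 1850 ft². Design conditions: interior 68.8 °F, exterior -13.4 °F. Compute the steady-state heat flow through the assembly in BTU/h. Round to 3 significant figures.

0.465/0.803 = 0.5791
0.429/5.85 = 0.07333
R_total = 0.65 + 22.3 + 0.5791 + 1.47 + 0.07333 + 0.18 = 25.25 ft²·°F·h/BTU
Q = A·ΔT/R = 1850 × (68.8 − (-13.4)) / 25.25 = 6022 BTU/h

6020 BTU/h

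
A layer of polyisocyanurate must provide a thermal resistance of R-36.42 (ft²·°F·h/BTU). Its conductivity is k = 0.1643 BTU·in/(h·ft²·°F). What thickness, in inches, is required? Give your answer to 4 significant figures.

L = R × k = 36.42 × 0.1643 = 5.9838 in

5.984 in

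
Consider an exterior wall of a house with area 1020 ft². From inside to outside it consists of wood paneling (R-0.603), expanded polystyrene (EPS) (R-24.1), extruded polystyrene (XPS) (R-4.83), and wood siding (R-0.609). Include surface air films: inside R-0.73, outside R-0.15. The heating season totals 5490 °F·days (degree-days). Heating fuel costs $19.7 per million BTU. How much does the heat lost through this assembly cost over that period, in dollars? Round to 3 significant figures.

85.3 dollars

R_total = 0.73 + 0.603 + 24.1 + 4.83 + 0.609 + 0.15 = 31.02 ft²·°F·h/BTU
E = A × HDD × 24 / R = 1020 × 5490 × 24 / 31.02 = 4332000 BTU
Cost = 4332000/10⁶ × 19.7 = $85.35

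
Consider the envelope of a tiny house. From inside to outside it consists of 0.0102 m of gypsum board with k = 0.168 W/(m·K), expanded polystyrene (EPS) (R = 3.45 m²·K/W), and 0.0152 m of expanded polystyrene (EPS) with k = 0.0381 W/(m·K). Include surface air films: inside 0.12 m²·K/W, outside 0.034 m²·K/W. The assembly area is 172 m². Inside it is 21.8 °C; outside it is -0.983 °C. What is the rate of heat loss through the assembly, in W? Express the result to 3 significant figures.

964 W

0.0102/0.168 = 0.06071
0.0152/0.0381 = 0.399
R_total = 0.12 + 0.06071 + 3.45 + 0.399 + 0.034 = 4.064 m²·K/W
Q = A·ΔT/R = 172 × (21.8 − (-0.983)) / 4.064 = 964.3 W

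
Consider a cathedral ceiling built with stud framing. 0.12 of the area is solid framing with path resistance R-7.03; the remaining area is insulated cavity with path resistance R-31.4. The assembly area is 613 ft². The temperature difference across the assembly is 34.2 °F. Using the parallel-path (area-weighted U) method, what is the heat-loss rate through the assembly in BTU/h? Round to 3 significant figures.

945 BTU/h

U_eff = 0.88/31.4 + 0.12/7.03 = 0.02803 + 0.01707 = 0.0451
R_eff = 1/U_eff = 22.18 ft²·°F·h/BTU
Q = 613 × 34.2 / 22.18 = 945.4 BTU/h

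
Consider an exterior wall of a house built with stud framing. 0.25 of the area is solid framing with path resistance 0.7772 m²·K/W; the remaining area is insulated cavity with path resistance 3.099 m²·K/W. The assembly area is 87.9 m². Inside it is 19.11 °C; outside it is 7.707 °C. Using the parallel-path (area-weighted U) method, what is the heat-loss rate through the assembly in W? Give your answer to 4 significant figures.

U_eff = 0.75/3.099 + 0.25/0.7772 = 0.24201 + 0.32167 = 0.56368
R_eff = 1/U_eff = 1.7741 m²·K/W
Q = 87.9 × (19.11 − 7.707) / 1.7741 = 564.99 W

565.0 W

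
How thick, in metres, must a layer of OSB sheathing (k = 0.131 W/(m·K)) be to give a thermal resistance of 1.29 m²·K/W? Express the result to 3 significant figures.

0.169 m

L = R·k = 1.29 × 0.131 = 0.169 m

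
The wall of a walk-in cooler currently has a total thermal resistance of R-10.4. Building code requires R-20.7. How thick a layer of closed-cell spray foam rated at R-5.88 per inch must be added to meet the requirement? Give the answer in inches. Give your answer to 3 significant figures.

1.75 in

ΔR = 20.7 − 10.4 = 10.3 ft²·°F·h/BTU
L = ΔR / (R/in) = 10.3/5.88 = 1.752 in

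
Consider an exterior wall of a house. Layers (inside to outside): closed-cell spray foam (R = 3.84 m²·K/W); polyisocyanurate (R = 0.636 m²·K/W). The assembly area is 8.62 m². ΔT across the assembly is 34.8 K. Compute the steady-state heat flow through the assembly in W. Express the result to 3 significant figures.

67.0 W

R_total = 3.84 + 0.636 = 4.476 m²·K/W
Q = A·ΔT/R = 8.62 × 34.8 / 4.476 = 67.02 W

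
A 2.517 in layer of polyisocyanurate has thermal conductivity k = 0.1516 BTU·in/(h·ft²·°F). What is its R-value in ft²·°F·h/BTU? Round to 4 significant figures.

16.60 ft²·°F·h/BTU

R = L/k = 2.517/0.1516 = 16.603 ft²·°F·h/BTU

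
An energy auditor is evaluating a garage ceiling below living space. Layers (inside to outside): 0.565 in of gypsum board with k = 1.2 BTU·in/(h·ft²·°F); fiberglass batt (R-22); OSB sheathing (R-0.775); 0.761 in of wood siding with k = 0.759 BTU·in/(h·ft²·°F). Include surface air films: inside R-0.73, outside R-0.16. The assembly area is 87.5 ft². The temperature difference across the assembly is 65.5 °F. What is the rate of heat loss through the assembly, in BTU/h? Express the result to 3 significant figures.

228 BTU/h

0.565/1.2 = 0.4708
0.761/0.759 = 1.003
R_total = 0.73 + 0.4708 + 22 + 0.775 + 1.003 + 0.16 = 25.14 ft²·°F·h/BTU
Q = A·ΔT/R = 87.5 × 65.5 / 25.14 = 228 BTU/h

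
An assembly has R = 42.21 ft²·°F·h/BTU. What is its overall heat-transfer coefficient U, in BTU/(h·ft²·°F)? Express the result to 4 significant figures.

0.02369 BTU/(h·ft²·°F)

U = 1/R = 1/42.21 = 0.023691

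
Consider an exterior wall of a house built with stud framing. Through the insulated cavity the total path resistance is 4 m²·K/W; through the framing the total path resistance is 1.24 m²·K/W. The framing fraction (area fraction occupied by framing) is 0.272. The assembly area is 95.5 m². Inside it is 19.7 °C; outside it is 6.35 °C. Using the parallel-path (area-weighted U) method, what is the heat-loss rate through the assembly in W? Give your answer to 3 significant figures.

512 W

U_eff = 0.728/4 + 0.272/1.24 = 0.182 + 0.2194 = 0.4014
R_eff = 1/U_eff = 2.492 m²·K/W
Q = 95.5 × (19.7 − 6.35) / 2.492 = 511.7 W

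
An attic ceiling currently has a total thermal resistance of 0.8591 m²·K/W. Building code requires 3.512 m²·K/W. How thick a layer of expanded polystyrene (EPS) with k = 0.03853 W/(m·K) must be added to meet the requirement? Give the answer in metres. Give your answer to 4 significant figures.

0.1022 m

ΔR = 3.512 − 0.8591 = 2.6529 m²·K/W
L = ΔR × k = 2.6529 × 0.03853 = 0.10222 m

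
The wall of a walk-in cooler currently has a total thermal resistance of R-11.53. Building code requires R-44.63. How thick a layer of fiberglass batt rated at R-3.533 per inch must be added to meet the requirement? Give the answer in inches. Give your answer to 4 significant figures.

ΔR = 44.63 − 11.53 = 33.1 ft²·°F·h/BTU
L = ΔR / (R/in) = 33.1/3.533 = 9.3688 in

9.369 in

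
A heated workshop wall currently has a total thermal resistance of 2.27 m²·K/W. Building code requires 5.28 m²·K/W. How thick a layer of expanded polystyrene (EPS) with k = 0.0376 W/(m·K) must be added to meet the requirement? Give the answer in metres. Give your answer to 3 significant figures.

ΔR = 5.28 − 2.27 = 3.01 m²·K/W
L = ΔR × k = 3.01 × 0.0376 = 0.1132 m

0.113 m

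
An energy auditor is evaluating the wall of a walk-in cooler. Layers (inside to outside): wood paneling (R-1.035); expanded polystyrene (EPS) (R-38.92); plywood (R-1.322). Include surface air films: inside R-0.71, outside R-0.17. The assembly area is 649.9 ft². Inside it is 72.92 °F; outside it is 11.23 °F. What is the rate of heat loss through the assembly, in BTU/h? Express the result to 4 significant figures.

951.0 BTU/h

R_total = 0.71 + 1.035 + 38.92 + 1.322 + 0.17 = 42.157 ft²·°F·h/BTU
Q = A·ΔT/R = 649.9 × (72.92 − 11.23) / 42.157 = 951.02 BTU/h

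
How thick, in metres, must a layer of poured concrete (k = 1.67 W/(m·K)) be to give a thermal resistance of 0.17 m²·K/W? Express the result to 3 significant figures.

0.284 m

L = R·k = 0.17 × 1.67 = 0.2839 m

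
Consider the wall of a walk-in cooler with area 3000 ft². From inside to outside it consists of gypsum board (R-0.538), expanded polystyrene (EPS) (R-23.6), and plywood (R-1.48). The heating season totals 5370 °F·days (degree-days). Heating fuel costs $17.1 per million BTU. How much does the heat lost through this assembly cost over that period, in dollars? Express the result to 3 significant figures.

R_total = 0.538 + 23.6 + 1.48 = 25.62 ft²·°F·h/BTU
E = A × HDD × 24 / R = 3000 × 5370 × 24 / 25.62 = 15090000 BTU
Cost = 15090000/10⁶ × 17.1 = $258.1

258 dollars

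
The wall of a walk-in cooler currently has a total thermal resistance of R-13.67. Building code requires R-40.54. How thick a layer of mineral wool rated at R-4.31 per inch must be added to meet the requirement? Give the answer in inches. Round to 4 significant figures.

ΔR = 40.54 − 13.67 = 26.87 ft²·°F·h/BTU
L = ΔR / (R/in) = 26.87/4.31 = 6.2343 in

6.234 in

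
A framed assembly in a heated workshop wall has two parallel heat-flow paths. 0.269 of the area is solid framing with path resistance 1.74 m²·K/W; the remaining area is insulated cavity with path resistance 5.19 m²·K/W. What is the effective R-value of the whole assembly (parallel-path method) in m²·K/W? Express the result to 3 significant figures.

U_eff = 0.731/5.19 + 0.269/1.74 = 0.1408 + 0.1546 = 0.2954
R_eff = 1/U_eff = 3.385 m²·K/W

3.38 m²·K/W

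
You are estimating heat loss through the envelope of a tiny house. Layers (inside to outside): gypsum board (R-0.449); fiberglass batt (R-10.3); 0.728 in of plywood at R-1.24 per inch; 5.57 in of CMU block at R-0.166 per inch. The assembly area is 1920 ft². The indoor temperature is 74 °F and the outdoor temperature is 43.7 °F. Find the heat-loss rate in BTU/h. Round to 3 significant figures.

0.728 × 1.24 = 0.9027
5.57 × 0.166 = 0.9246
R_total = 0.449 + 10.3 + 0.9027 + 0.9246 = 12.58 ft²·°F·h/BTU
Q = A·ΔT/R = 1920 × (74 − 43.7) / 12.58 = 4626 BTU/h

4630 BTU/h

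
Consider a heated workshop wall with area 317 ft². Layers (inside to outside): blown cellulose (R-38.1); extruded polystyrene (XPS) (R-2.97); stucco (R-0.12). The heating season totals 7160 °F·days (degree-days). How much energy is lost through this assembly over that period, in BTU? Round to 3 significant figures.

R_total = 38.1 + 2.97 + 0.12 = 41.19 ft²·°F·h/BTU
E = A × HDD × 24 / R = 317 × 7160 × 24 / 41.19 = 1322000 BTU

1320000 BTU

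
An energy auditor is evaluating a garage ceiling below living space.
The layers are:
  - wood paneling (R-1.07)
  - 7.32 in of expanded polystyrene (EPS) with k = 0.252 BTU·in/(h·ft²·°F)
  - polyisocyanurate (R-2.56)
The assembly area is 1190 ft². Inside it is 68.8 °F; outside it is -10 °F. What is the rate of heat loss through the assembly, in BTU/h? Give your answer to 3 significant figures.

2870 BTU/h

7.32/0.252 = 29.05
R_total = 1.07 + 29.05 + 2.56 = 32.68 ft²·°F·h/BTU
Q = A·ΔT/R = 1190 × (68.8 − (-10)) / 32.68 = 2870 BTU/h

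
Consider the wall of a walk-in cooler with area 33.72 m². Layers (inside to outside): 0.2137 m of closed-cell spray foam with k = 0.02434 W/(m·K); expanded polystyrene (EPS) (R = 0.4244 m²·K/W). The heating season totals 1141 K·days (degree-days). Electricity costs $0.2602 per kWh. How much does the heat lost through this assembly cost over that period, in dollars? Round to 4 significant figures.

26.10 dollars

0.2137/0.02434 = 8.7798
R_total = 8.7798 + 0.4244 = 9.2042 m²·K/W
E = A × HDD × 24 / R / 1000 = 33.72 × 1141 × 24 / 9.2042 / 1000 = 100.32 kWh
Cost = 100.32 × 0.2602 = $26.104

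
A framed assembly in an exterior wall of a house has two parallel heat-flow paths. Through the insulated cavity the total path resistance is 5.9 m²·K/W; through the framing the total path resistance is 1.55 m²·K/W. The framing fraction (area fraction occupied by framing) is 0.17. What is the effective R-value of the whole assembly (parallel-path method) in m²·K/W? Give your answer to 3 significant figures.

U_eff = 0.83/5.9 + 0.17/1.55 = 0.1407 + 0.1097 = 0.2504
R_eff = 1/U_eff = 3.994 m²·K/W

3.99 m²·K/W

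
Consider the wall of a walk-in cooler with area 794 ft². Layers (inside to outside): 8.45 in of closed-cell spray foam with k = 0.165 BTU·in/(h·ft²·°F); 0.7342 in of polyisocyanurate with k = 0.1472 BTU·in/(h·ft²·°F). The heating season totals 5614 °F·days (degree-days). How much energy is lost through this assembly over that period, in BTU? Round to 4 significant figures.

8.45/0.165 = 51.212
0.7342/0.1472 = 4.9878
R_total = 51.212 + 4.9878 = 56.2 ft²·°F·h/BTU
E = A × HDD × 24 / R = 794 × 5614 × 24 / 56.2 = 1903600 BTU

1904000 BTU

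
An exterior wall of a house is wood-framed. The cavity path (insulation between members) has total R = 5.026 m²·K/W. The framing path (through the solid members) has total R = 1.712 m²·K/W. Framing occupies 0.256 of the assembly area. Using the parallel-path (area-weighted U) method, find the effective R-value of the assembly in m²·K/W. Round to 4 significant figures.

3.361 m²·K/W

U_eff = 0.744/5.026 + 0.256/1.712 = 0.14803 + 0.14953 = 0.29756
R_eff = 1/U_eff = 3.3606 m²·K/W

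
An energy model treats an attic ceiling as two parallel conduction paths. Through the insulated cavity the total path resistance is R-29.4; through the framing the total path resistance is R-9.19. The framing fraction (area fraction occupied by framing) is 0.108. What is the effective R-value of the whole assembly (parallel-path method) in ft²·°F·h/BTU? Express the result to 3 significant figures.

U_eff = 0.892/29.4 + 0.108/9.19 = 0.03034 + 0.01175 = 0.04209
R_eff = 1/U_eff = 23.76 ft²·°F·h/BTU

23.8 ft²·°F·h/BTU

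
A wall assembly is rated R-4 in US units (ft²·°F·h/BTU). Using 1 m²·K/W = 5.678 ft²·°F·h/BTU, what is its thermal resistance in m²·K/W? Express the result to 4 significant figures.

0.7045 m²·K/W

R_SI = 4/5.678 = 0.70447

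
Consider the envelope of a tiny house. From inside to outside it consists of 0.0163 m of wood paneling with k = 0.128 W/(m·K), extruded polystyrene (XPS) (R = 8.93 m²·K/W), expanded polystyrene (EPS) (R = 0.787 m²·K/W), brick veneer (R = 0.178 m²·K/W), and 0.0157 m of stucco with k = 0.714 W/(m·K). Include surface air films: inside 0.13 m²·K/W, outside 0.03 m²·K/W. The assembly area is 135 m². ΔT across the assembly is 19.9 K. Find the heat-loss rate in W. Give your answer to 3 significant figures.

263 W

0.0163/0.128 = 0.1273
0.0157/0.714 = 0.02199
R_total = 0.13 + 0.1273 + 8.93 + 0.787 + 0.178 + 0.02199 + 0.03 = 10.2 m²·K/W
Q = A·ΔT/R = 135 × 19.9 / 10.2 = 263.3 W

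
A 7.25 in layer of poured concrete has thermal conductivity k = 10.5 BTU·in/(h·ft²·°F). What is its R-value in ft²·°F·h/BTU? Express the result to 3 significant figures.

0.690 ft²·°F·h/BTU

R = L/k = 7.25/10.5 = 0.6905 ft²·°F·h/BTU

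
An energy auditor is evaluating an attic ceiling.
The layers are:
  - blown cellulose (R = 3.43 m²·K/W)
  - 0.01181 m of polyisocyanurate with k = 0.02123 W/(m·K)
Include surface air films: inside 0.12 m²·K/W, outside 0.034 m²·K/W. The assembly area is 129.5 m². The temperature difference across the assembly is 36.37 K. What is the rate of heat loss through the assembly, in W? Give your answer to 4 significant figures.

0.01181/0.02123 = 0.55629
R_total = 0.12 + 3.43 + 0.55629 + 0.034 = 4.1403 m²·K/W
Q = A·ΔT/R = 129.5 × 36.37 / 4.1403 = 1137.6 W

1138 W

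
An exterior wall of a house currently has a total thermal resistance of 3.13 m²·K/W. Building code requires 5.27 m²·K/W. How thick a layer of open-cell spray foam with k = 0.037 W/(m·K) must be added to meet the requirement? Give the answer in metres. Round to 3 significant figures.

0.0792 m

ΔR = 5.27 − 3.13 = 2.14 m²·K/W
L = ΔR × k = 2.14 × 0.037 = 0.07918 m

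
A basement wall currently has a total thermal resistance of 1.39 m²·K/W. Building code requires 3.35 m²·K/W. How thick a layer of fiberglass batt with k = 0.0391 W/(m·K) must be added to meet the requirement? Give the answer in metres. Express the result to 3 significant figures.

0.0766 m

ΔR = 3.35 − 1.39 = 1.96 m²·K/W
L = ΔR × k = 1.96 × 0.0391 = 0.07664 m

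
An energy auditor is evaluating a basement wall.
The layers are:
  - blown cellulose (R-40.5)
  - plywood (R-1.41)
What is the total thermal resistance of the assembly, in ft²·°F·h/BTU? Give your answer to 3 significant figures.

R_total = 40.5 + 1.41 = 41.91 ft²·°F·h/BTU

41.9 ft²·°F·h/BTU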